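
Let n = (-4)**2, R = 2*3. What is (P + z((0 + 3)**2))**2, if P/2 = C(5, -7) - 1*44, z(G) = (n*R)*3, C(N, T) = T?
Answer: 34596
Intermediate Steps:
R = 6
n = 16
z(G) = 288 (z(G) = (16*6)*3 = 96*3 = 288)
P = -102 (P = 2*(-7 - 1*44) = 2*(-7 - 44) = 2*(-51) = -102)
(P + z((0 + 3)**2))**2 = (-102 + 288)**2 = 186**2 = 34596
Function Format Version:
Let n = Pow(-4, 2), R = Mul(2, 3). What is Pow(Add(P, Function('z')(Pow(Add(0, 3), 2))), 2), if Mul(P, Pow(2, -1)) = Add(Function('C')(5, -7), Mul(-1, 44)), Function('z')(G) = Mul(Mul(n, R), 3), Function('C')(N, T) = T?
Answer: 34596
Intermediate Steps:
R = 6
n = 16
Function('z')(G) = 288 (Function('z')(G) = Mul(Mul(16, 6), 3) = Mul(96, 3) = 288)
P = -102 (P = Mul(2, Add(-7, Mul(-1, 44))) = Mul(2, Add(-7, -44)) = Mul(2, -51) = -102)
Pow(Add(P, Function('z')(Pow(Add(0, 3), 2))), 2) = Pow(Add(-102, 288), 2) = Pow(186, 2) = 34596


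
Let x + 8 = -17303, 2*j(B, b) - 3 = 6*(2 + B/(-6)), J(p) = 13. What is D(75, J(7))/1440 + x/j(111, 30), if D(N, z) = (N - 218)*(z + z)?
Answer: 128903/360 ≈ 358.06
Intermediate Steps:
j(B, b) = 15/2 - B/2 (j(B, b) = 3/2 + (6*(2 + B/(-6)))/2 = 3/2 + (6*(2 + B*(-⅙)))/2 = 3/2 + (6*(2 - B/6))/2 = 3/2 + (12 - B)/2 = 3/2 + (6 - B/2) = 15/2 - B/2)
x = -17311 (x = -8 - 17303 = -17311)
D(N, z) = 2*z*(-218 + N) (D(N, z) = (-218 + N)*(2*z) = 2*z*(-218 + N))
D(75, J(7))/1440 + x/j(111, 30) = (2*13*(-218 + 75))/1440 - 17311/(15/2 - ½*111) = (2*13*(-143))*(1/1440) - 17311/(15/2 - 111/2) = -3718*1/1440 - 17311/(-48) = -1859/720 - 17311*(-1/48) = -1859/720 + 17311/48 = 128903/360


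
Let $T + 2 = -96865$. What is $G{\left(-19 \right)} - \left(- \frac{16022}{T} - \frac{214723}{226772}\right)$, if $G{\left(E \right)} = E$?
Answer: $- \frac{400201511299}{21966723324} \approx -18.219$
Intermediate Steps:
$T = -96867$ ($T = -2 - 96865 = -96867$)
$G{\left(-19 \right)} - \left(- \frac{16022}{T} - \frac{214723}{226772}\right) = -19 - \left(- \frac{16022}{-96867} - \frac{214723}{226772}\right) = -19 - \left(\left(-16022\right) \left(- \frac{1}{96867}\right) - \frac{214723}{226772}\right) = -19 - \left(\frac{16022}{96867} - \frac{214723}{226772}\right) = -19 - - \frac{17166231857}{21966723324} = -19 + \frac{17166231857}{21966723324} = - \frac{400201511299}{21966723324}$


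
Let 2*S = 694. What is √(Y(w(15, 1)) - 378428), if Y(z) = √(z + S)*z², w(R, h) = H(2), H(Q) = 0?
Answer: 2*I*√94607 ≈ 615.17*I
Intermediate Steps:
S = 347 (S = (½)*694 = 347)
w(R, h) = 0
Y(z) = z²*√(347 + z) (Y(z) = √(z + 347)*z² = √(347 + z)*z² = z²*√(347 + z))
√(Y(w(15, 1)) - 378428) = √(0²*√(347 + 0) - 378428) = √(0*√347 - 378428) = √(0 - 378428) = √(-378428) = 2*I*√94607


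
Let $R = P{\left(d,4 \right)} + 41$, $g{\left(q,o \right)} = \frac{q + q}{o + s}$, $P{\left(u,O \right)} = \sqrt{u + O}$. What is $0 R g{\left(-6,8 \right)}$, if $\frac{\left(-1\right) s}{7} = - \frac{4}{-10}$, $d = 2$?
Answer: $0$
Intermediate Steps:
$s = - \frac{14}{5}$ ($s = - 7 \left(- \frac{4}{-10}\right) = - 7 \left(\left(-4\right) \left(- \frac{1}{10}\right)\right) = \left(-7\right) \frac{2}{5} = - \frac{14}{5} \approx -2.8$)
$P{\left(u,O \right)} = \sqrt{O + u}$
$g{\left(q,o \right)} = \frac{2 q}{- \frac{14}{5} + o}$ ($g{\left(q,o \right)} = \frac{q + q}{o - \frac{14}{5}} = \frac{2 q}{- \frac{14}{5} + o}$)
$R = 41 + \sqrt{6}$ ($R = \sqrt{4 + 2} + 41 = \sqrt{6} + 41 = 41 + \sqrt{6} \approx 43.449$)
$0 R g{\left(-6,8 \right)} = 0 \left(41 + \sqrt{6}\right) 10 \left(-6\right) \frac{1}{-14 + 5 \cdot 8} = 0 \cdot 10 \left(-6\right) \frac{1}{-14 + 40} = 0 \cdot 10 \left(-6\right) \frac{1}{26} = 0 \left(- \frac{30}{13}\right) = 0$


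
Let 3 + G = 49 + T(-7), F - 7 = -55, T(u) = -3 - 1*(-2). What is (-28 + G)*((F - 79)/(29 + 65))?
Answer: -2159/94 ≈ -22.968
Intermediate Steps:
T(u) = -1 (T(u) = -3 + 2 = -1)
F = -48 (F = 7 - 55 = -48)
G = 45 (G = -3 + (49 - 1) = -3 + 48 = 45)
(-28 + G)*((F - 79)/(29 + 65)) = (-28 + 45)*((-48 - 79)/(29 + 65)) = 17*(-127/94) = -2159/94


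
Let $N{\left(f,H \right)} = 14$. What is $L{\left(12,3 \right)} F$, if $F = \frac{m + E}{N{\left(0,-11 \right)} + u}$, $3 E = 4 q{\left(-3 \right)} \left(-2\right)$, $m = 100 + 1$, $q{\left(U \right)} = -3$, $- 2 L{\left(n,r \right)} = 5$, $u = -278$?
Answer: $\frac{545}{528} \approx 1.0322$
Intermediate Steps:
$L{\left(n,r \right)} = - \frac{5}{2}$ ($L{\left(n,r \right)} = \left(- \frac{1}{2}\right) 5 = - \frac{5}{2}$)
$m = 101$
$E = 8$ ($E = \frac{4 \left(-3\right) \left(-2\right)}{3} = \frac{\left(-12\right) \left(-2\right)}{3} = \frac{1}{3} \cdot 24 = 8$)
$F = - \frac{109}{264}$ ($F = \frac{101 + 8}{14 - 278} = \frac{109}{-264} = 109 \left(- \frac{1}{264}\right) = - \frac{109}{264} \approx -0.41288$)
$L{\left(12,3 \right)} F = \left(- \frac{5}{2}\right) \left(- \frac{109}{264}\right) = \frac{545}{528}$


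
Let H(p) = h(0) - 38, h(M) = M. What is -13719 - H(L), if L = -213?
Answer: -13681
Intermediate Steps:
H(p) = -38 (H(p) = 0 - 38 = -38)
-13719 - H(L) = -13719 - 1*(-38) = -13719 + 38 = -13681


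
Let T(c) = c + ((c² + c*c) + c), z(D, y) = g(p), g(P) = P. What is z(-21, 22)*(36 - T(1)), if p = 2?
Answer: 64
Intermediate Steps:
z(D, y) = 2
T(c) = 2*c + 2*c² (T(c) = c + ((c² + c²) + c) = c + (2*c² + c) = c + (c + 2*c²) = 2*c + 2*c²)
z(-21, 22)*(36 - T(1)) = 2*(36 - 2*(1 + 1)) = 2*(36 - 2*2) = 2*(36 - 1*4) = 2*(36 - 4) = 2*32 = 64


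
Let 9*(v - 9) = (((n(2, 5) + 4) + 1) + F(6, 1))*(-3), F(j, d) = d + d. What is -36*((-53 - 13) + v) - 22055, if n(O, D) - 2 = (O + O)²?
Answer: -19703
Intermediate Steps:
n(O, D) = 2 + 4*O² (n(O, D) = 2 + (O + O)² = 2 + (2*O)² = 2 + 4*O²)
F(j, d) = 2*d
v = ⅔ (v = 9 + (((((2 + 4*2²) + 4) + 1) + 2*1)*(-3))/9 = 9 + (((((2 + 4*4) + 4) + 1) + 2)*(-3))/9 = 9 + (((((2 + 16) + 4) + 1) + 2)*(-3))/9 = 9 + ((((18 + 4) + 1) + 2)*(-3))/9 = 9 + (((22 + 1) + 2)*(-3))/9 = 9 + ((23 + 2)*(-3))/9 = 9 + (25*(-3))/9 = 9 + (⅑)*(-75) = 9 - 25/3 = ⅔ ≈ 0.66667)
-36*((-53 - 13) + v) - 22055 = -36*((-53 - 13) + ⅔) - 22055 = -36*(-66 + ⅔) - 22055 = -36*(-196/3) - 22055 = 2352 - 22055 = -19703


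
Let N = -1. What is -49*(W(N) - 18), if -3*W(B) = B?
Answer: 2597/3 ≈ 865.67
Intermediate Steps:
W(B) = -B/3
-49*(W(N) - 18) = -49*(-1/3*(-1) - 18) = -49*(1/3 - 18) = -49*(-53/3) = 2597/3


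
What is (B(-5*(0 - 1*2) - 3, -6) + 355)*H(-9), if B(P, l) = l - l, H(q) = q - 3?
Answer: -4260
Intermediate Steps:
H(q) = -3 + q
B(P, l) = 0
(B(-5*(0 - 1*2) - 3, -6) + 355)*H(-9) = (0 + 355)*(-3 - 9) = 355*(-12) = -4260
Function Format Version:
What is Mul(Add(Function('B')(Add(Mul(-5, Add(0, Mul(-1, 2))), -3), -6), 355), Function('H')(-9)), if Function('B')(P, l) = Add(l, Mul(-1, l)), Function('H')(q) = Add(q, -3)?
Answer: -4260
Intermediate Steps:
Function('H')(q) = Add(-3, q)
Function('B')(P, l) = 0
Mul(Add(Function('B')(Add(Mul(-5, Add(0, Mul(-1, 2))), -3), -6), 355), Function('H')(-9)) = Mul(Add(0, 355), Add(-3, -9)) = Mul(355, -12) = -4260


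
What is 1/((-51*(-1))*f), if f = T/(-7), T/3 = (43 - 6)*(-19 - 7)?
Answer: 7/147186 ≈ 4.7559e-5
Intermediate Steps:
T = -2886 (T = 3*((43 - 6)*(-19 - 7)) = 3*(37*(-26)) = 3*(-962) = -2886)
f = 2886/7 (f = -2886/(-7) = -2886*(-⅐) = 2886/7 ≈ 412.29)
1/((-51*(-1))*f) = 1/(-51*(-1)*(2886/7)) = 1/(51*(2886/7)) = 1/(147186/7) = 7/147186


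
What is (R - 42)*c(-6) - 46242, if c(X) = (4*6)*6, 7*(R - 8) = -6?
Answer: -358830/7 ≈ -51261.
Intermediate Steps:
R = 50/7 (R = 8 + (⅐)*(-6) = 8 - 6/7 = 50/7 ≈ 7.1429)
c(X) = 144 (c(X) = 24*6 = 144)
(R - 42)*c(-6) - 46242 = (50/7 - 42)*144 - 46242 = -244/7*144 - 46242 = -35136/7 - 46242 = -358830/7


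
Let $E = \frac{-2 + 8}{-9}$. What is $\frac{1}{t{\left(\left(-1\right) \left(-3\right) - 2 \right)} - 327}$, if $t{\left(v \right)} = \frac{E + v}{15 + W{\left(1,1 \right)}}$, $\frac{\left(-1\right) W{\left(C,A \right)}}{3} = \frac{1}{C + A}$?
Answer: $- \frac{81}{26485} \approx -0.0030583$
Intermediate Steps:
$W{\left(C,A \right)} = - \frac{3}{A + C}$ ($W{\left(C,A \right)} = - \frac{3}{C + A} = - \frac{3}{A + C}$)
$E = - \frac{2}{3}$ ($E = 6 \left(- \frac{1}{9}\right) = - \frac{2}{3} \approx -0.66667$)
$t{\left(v \right)} = - \frac{4}{81} + \frac{2 v}{27}$ ($t{\left(v \right)} = \frac{- \frac{2}{3} + v}{15 - \frac{3}{1 + 1}} = \frac{- \frac{2}{3} + v}{15 - \frac{3}{2}} = \frac{- \frac{2}{3} + v}{\frac{27}{2}} = \left(- \frac{2}{3} + v\right) \frac{2}{27} = - \frac{4}{81} + \frac{2 v}{27}$)
$\frac{1}{t{\left(\left(-1\right) \left(-3\right) - 2 \right)} - 327} = \frac{1}{\left(- \frac{4}{81} + \frac{2 \left(\left(-1\right) \left(-3\right) - 2\right)}{27}\right) - 327} = \frac{1}{\left(- \frac{4}{81} + \frac{2 \left(3 - 2\right)}{27}\right) - 327} = \frac{1}{\left(- \frac{4}{81} + \frac{2}{27} \cdot 1\right) - 327} = \frac{1}{\left(- \frac{4}{81} + \frac{2}{27}\right) - 327} = \frac{1}{\frac{2}{81} - 327} = \frac{1}{- \frac{26485}{81}} = - \frac{81}{26485}$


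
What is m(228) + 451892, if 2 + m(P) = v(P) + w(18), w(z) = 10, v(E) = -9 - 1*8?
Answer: 451883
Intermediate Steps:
v(E) = -17 (v(E) = -9 - 8 = -17)
m(P) = -9 (m(P) = -2 + (-17 + 10) = -2 - 7 = -9)
m(228) + 451892 = -9 + 451892 = 451883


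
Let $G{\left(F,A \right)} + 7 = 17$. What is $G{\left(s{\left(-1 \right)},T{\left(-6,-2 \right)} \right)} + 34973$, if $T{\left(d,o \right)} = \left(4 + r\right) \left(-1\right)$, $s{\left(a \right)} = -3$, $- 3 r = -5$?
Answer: $34983$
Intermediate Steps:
$r = \frac{5}{3}$ ($r = \left(- \frac{1}{3}\right) \left(-5\right) = \frac{5}{3} \approx 1.6667$)
$T{\left(d,o \right)} = - \frac{17}{3}$ ($T{\left(d,o \right)} = \left(4 + \frac{5}{3}\right) \left(-1\right) = \frac{17}{3} \left(-1\right) = - \frac{17}{3}$)
$G{\left(F,A \right)} = 10$ ($G{\left(F,A \right)} = -7 + 17 = 10$)
$G{\left(s{\left(-1 \right)},T{\left(-6,-2 \right)} \right)} + 34973 = 10 + 34973 = 34983$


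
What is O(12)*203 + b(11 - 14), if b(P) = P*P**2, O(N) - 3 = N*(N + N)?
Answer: 59046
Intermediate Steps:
O(N) = 3 + 2*N**2 (O(N) = 3 + N*(N + N) = 3 + N*(2*N) = 3 + 2*N**2)
b(P) = P**3
O(12)*203 + b(11 - 14) = (3 + 2*12**2)*203 + (11 - 14)**3 = (3 + 2*144)*203 + (-3)**3 = (3 + 288)*203 - 27 = 291*203 - 27 = 59073 - 27 = 59046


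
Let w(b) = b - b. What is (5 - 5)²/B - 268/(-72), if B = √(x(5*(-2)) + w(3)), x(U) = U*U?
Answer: 67/18 ≈ 3.7222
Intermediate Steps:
x(U) = U²
w(b) = 0
B = 10 (B = √((5*(-2))² + 0) = √((-10)² + 0) = √(100 + 0) = √100 = 10)
(5 - 5)²/B - 268/(-72) = (5 - 5)²/10 - 268/(-72) = 0²*(⅒) - 268*(-1/72) = 0*(⅒) + 67/18 = 0 + 67/18 = 67/18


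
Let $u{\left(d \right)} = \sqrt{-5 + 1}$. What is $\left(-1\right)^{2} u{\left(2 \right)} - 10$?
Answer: $-10 + 2 i \approx -10.0 + 2.0 i$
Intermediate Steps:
$u{\left(d \right)} = 2 i$ ($u{\left(d \right)} = \sqrt{-4} = 2 i$)
$\left(-1\right)^{2} u{\left(2 \right)} - 10 = \left(-1\right)^{2} \cdot 2 i - 10 = 1 \cdot 2 i - 10 = 2 i - 10 = -10 + 2 i$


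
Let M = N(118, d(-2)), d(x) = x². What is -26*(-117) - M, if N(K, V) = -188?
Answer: 3230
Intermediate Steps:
M = -188
-26*(-117) - M = -26*(-117) - 1*(-188) = 3042 + 188 = 3230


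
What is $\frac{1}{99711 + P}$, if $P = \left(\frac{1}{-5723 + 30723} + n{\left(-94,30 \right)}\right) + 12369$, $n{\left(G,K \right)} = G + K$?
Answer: $\frac{25000}{2800400001} \approx 8.9273 \cdot 10^{-6}$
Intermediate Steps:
$P = \frac{307625001}{25000}$ ($P = \left(\frac{1}{-5723 + 30723} + \left(-94 + 30\right)\right) + 12369 = \left(\frac{1}{25000} - 64\right) + 12369 = - \frac{1599999}{25000} + 12369 = \frac{307625001}{25000} \approx 12305.0$)
$\frac{1}{99711 + P} = \frac{1}{99711 + \frac{307625001}{25000}} = \frac{1}{\frac{2800400001}{25000}} = \frac{25000}{2800400001}$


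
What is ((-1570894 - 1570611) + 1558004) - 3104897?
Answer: -4688398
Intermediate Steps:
((-1570894 - 1570611) + 1558004) - 3104897 = (-3141505 + 1558004) - 3104897 = -1583501 - 3104897 = -4688398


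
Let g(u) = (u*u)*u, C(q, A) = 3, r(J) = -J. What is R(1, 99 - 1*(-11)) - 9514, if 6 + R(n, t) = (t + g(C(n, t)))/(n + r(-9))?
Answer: -95063/10 ≈ -9506.3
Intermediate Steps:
g(u) = u³ (g(u) = u²*u = u³)
R(n, t) = -6 + (27 + t)/(9 + n) (R(n, t) = -6 + (t + 3³)/(n - 1*(-9)) = -6 + (t + 27)/(n + 9) = -6 + (27 + t)/(9 + n))
R(1, 99 - 1*(-11)) - 9514 = (-27 + (99 - 1*(-11)) - 6*1)/(9 + 1) - 9514 = (-27 + (99 + 11) - 6)/10 - 9514 = (-27 + 110 - 6)/10 - 9514 = (⅒)*77 - 9514 = 77/10 - 9514 = -95063/10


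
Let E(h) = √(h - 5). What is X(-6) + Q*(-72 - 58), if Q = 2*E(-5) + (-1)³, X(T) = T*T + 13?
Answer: 179 - 260*I*√10 ≈ 179.0 - 822.19*I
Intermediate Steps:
E(h) = √(-5 + h)
X(T) = 13 + T² (X(T) = T² + 13 = 13 + T²)
Q = -1 + 2*I*√10 (Q = 2*√(-5 - 5) + (-1)³ = 2*√(-10) - 1 = 2*(I*√10) - 1 = 2*I*√10 - 1 = -1 + 2*I*√10 ≈ -1.0 + 6.3246*I)
X(-6) + Q*(-72 - 58) = (13 + (-6)²) + (-1 + 2*I*√10)*(-72 - 58) = (13 + 36) + (-1 + 2*I*√10)*(-130) = 49 + (130 - 260*I*√10) = 179 - 260*I*√10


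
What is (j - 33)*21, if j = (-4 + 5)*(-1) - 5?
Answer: -819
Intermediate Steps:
j = -6 (j = 1*(-1) - 5 = -1 - 5 = -6)
(j - 33)*21 = (-6 - 33)*21 = -39*21 = -819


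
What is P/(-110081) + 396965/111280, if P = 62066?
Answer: 7358319937/2449962736 ≈ 3.0034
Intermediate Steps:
P/(-110081) + 396965/111280 = 62066/(-110081) + 396965/111280 = 62066*(-1/110081) + 396965*(1/111280) = -62066/110081 + 79393/22256 = 7358319937/2449962736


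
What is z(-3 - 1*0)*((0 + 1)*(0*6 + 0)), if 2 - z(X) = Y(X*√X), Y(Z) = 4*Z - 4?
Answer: 0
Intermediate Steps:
Y(Z) = -4 + 4*Z
z(X) = 6 - 4*X^(3/2) (z(X) = 2 - (-4 + 4*(X*√X)) = 2 - (-4 + 4*X^(3/2)) = 2 + (4 - 4*X^(3/2)) = 6 - 4*X^(3/2))
z(-3 - 1*0)*((0 + 1)*(0*6 + 0)) = (6 - 4*(-3 - 1*0)^(3/2))*((0 + 1)*(0*6 + 0)) = (6 - 4*(-3 + 0)^(3/2))*(1*(0 + 0)) = (6 - (-12)*I*√3)*(1*0) = (6 - (-12)*I*√3)*0 = (6 + 12*I*√3)*0 = 0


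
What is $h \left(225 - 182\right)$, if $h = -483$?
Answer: $-20769$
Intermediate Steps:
$h \left(225 - 182\right) = - 483 \left(225 - 182\right) = \left(-483\right) 43 = -20769$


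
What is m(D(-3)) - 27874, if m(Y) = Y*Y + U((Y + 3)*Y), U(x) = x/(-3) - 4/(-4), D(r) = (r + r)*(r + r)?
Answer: -27045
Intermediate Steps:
D(r) = 4*r**2 (D(r) = (2*r)*(2*r) = 4*r**2)
U(x) = 1 - x/3 (U(x) = x*(-1/3) - 4*(-1/4) = -x/3 + 1 = 1 - x/3)
m(Y) = 1 + Y**2 - Y*(3 + Y)/3 (m(Y) = Y*Y + (1 - (Y + 3)*Y/3) = Y**2 + (1 - (3 + Y)*Y/3) = Y**2 + (1 - Y*(3 + Y)/3) = 1 + Y**2 - Y*(3 + Y)/3)
m(D(-3)) - 27874 = (1 - 4*(-3)**2 + 2*(4*(-3)**2)**2/3) - 27874 = (1 - 4*9 + 2*(4*9)**2/3) - 27874 = (1 - 1*36 + (2/3)*36**2) - 27874 = (1 - 36 + (2/3)*1296) - 27874 = (1 - 36 + 864) - 27874 = 829 - 27874 = -27045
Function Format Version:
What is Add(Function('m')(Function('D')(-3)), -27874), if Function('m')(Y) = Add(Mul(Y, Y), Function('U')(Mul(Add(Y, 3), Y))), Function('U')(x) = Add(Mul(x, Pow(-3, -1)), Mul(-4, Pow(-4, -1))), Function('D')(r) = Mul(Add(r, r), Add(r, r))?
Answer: -27045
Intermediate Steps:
Function('D')(r) = Mul(4, Pow(r, 2)) (Function('D')(r) = Mul(Mul(2, r), Mul(2, r)) = Mul(4, Pow(r, 2)))
Function('U')(x) = Add(1, Mul(Rational(-1, 3), x)) (Function('U')(x) = Add(Mul(x, Rational(-1, 3)), Mul(-4, Rational(-1, 4))) = Add(Mul(Rational(-1, 3), x), 1) = Add(1, Mul(Rational(-1, 3), x)))
Function('m')(Y) = Add(1, Pow(Y, 2), Mul(Rational(-1, 3), Y, Add(3, Y))) (Function('m')(Y) = Add(Mul(Y, Y), Add(1, Mul(Rational(-1, 3), Mul(Add(Y, 3), Y)))) = Add(Pow(Y, 2), Add(1, Mul(Rational(-1, 3), Mul(Add(3, Y), Y)))) = Add(Pow(Y, 2), Add(1, Mul(Rational(-1, 3), Mul(Y, Add(3, Y))))) = Add(Pow(Y, 2), Add(1, Mul(Rational(-1, 3), Y, Add(3, Y)))) = Add(1, Pow(Y, 2), Mul(Rational(-1, 3), Y, Add(3, Y))))
Add(Function('m')(Function('D')(-3)), -27874) = Add(Add(1, Mul(-1, Mul(4, Pow(-3, 2))), Mul(Rational(2, 3), Pow(Mul(4, Pow(-3, 2)), 2))), -27874) = Add(Add(1, Mul(-1, Mul(4, 9)), Mul(Rational(2, 3), Pow(Mul(4, 9), 2))), -27874) = Add(Add(1, Mul(-1, 36), Mul(Rational(2, 3), Pow(36, 2))), -27874) = Add(Add(1, -36, Mul(Rational(2, 3), 1296)), -27874) = Add(Add(1, -36, 864), -27874) = Add(829, -27874) = -27045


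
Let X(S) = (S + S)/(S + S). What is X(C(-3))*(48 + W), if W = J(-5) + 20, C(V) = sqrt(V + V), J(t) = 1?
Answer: 69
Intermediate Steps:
C(V) = sqrt(2)*sqrt(V) (C(V) = sqrt(2*V) = sqrt(2)*sqrt(V))
X(S) = 1 (X(S) = (2*S)/((2*S)) = (2*S)*(1/(2*S)) = 1)
W = 21 (W = 1 + 20 = 21)
X(C(-3))*(48 + W) = 1*(48 + 21) = 1*69 = 69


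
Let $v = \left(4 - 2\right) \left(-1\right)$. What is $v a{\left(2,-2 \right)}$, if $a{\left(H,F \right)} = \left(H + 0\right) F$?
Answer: $8$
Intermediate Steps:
$a{\left(H,F \right)} = F H$ ($a{\left(H,F \right)} = H F = F H$)
$v = -2$ ($v = 2 \left(-1\right) = -2$)
$v a{\left(2,-2 \right)} = - 2 \left(\left(-2\right) 2\right) = \left(-2\right) \left(-4\right) = 8$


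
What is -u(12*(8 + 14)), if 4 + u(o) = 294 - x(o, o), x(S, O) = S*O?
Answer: 69406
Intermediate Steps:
x(S, O) = O*S
u(o) = 290 - o² (u(o) = -4 + (294 - o*o) = -4 + (294 - o²) = 290 - o²)
-u(12*(8 + 14)) = -(290 - (12*(8 + 14))²) = -(290 - (12*22)²) = -(290 - 1*264²) = -(290 - 1*69696) = -(290 - 69696) = -1*(-69406) = 69406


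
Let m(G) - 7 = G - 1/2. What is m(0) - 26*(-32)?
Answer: 1677/2 ≈ 838.50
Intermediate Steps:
m(G) = 13/2 + G (m(G) = 7 + (G - 1/2) = 7 + (-1/2 + G) = 13/2 + G)
m(0) - 26*(-32) = (13/2 + 0) - 26*(-32) = 13/2 + 832 = 1677/2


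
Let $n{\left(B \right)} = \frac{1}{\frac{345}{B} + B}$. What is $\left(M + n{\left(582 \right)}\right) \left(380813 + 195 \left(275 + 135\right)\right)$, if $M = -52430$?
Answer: $- \frac{2730387402276048}{113023} \approx -2.4158 \cdot 10^{10}$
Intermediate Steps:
$n{\left(B \right)} = \frac{1}{B + \frac{345}{B}}$
$\left(M + n{\left(582 \right)}\right) \left(380813 + 195 \left(275 + 135\right)\right) = \left(-52430 + \frac{582}{345 + 582^{2}}\right) \left(380813 + 195 \left(275 + 135\right)\right) = \left(-52430 + \frac{582}{345 + 338724}\right) \left(380813 + 195 \cdot 410\right) = \left(-52430 + \frac{582}{339069}\right) \left(380813 + 79950\right) = \left(-52430 + 582 \cdot \frac{1}{339069}\right) 460763 = \left(-52430 + \frac{194}{113023}\right) 460763 = \left(- \frac{5925795696}{113023}\right) 460763 = - \frac{2730387402276048}{113023}$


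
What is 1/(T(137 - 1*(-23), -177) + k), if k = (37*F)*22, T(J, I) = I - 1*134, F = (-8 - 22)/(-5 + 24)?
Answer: -19/30329 ≈ -0.00062646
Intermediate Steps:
F = -30/19 ≈ -1.5789
T(J, I) = -134 + I (T(J, I) = I - 134 = -134 + I)
k = -24420/19 (k = (37*(-30/19))*22 = -1110/19*22 = -24420/19 ≈ -1285.3)
1/(T(137 - 1*(-23), -177) + k) = 1/((-134 - 177) - 24420/19) = 1/(-311 - 24420/19) = 1/(-30329/19) = -19/30329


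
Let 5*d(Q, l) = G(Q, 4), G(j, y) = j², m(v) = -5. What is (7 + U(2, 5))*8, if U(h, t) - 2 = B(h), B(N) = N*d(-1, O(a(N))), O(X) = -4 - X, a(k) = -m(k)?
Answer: 376/5 ≈ 75.200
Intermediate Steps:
a(k) = 5 (a(k) = -1*(-5) = 5)
d(Q, l) = Q²/5
B(N) = N/5 (B(N) = N*((⅕)*(-1)²) = N*((⅕)*1) = N*(⅕) = N/5)
U(h, t) = 2 + h/5
(7 + U(2, 5))*8 = (7 + (2 + (⅕)*2))*8 = (7 + (2 + ⅖))*8 = (7 + 12/5)*8 = (47/5)*8 = 376/5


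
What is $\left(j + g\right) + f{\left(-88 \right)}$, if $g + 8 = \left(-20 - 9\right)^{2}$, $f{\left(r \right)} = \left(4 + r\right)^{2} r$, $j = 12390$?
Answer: $-607705$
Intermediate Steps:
$f{\left(r \right)} = r \left(4 + r\right)^{2}$
$g = 833$ ($g = -8 + \left(-20 - 9\right)^{2} = -8 + \left(-29\right)^{2} = -8 + 841 = 833$)
$\left(j + g\right) + f{\left(-88 \right)} = \left(12390 + 833\right) - 88 \left(4 - 88\right)^{2} = 13223 - 88 \left(-84\right)^{2} = 13223 - 620928 = -607705$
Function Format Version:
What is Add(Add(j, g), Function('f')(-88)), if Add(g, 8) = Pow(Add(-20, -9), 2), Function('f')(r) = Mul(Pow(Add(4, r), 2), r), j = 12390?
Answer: -607705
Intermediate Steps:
Function('f')(r) = Mul(r, Pow(Add(4, r), 2))
g = 833 (g = Add(-8, Pow(Add(-20, -9), 2)) = Add(-8, Pow(-29, 2)) = Add(-8, 841) = 833)
Add(Add(j, g), Function('f')(-88)) = Add(Add(12390, 833), Mul(-88, Pow(Add(4, -88), 2))) = Add(13223, Mul(-88, Pow(-84, 2))) = Add(13223, Mul(-88, 7056)) = Add(13223, -620928) = -607705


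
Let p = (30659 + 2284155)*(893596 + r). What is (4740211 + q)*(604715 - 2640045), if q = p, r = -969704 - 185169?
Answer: 1230973521601043110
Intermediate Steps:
r = -1154873
p = -604807657478 (p = (30659 + 2284155)*(893596 - 1154873) = 2314814*(-261277) = -604807657478)
q = -604807657478
(4740211 + q)*(604715 - 2640045) = (4740211 - 604807657478)*(604715 - 2640045) = -604802917267*(-2035330) = 1230973521601043110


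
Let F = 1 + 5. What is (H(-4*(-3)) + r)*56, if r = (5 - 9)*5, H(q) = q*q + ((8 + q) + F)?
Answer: 8400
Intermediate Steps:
F = 6
H(q) = 14 + q + q² (H(q) = q*q + ((8 + q) + 6) = q² + (14 + q) = 14 + q + q²)
r = -20 (r = -4*5 = -20)
(H(-4*(-3)) + r)*56 = ((14 - 4*(-3) + (-4*(-3))²) - 20)*56 = ((14 + 12 + 12²) - 20)*56 = ((14 + 12 + 144) - 20)*56 = (170 - 20)*56 = 150*56 = 8400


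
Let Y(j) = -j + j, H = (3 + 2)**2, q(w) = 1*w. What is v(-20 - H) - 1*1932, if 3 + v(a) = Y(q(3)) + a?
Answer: -1980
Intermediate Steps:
q(w) = w
H = 25 (H = 5**2 = 25)
Y(j) = 0
v(a) = -3 + a (v(a) = -3 + (0 + a) = -3 + a)
v(-20 - H) - 1*1932 = (-3 + (-20 - 1*25)) - 1*1932 = (-3 + (-20 - 25)) - 1932 = (-3 - 45) - 1932 = -48 - 1932 = -1980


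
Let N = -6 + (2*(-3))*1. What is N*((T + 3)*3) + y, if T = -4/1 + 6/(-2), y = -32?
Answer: 112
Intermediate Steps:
T = -7 (T = -4*1 + 6*(-½) = -4 - 3 = -7)
N = -12 (N = -6 - 6*1 = -6 - 6 = -12)
N*((T + 3)*3) + y = -12*(-7 + 3)*3 - 32 = -(-48)*3 - 32 = -12*(-12) - 32 = 144 - 32 = 112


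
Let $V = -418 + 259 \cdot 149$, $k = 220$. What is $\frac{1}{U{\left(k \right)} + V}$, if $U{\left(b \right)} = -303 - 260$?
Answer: $\frac{1}{37610} \approx 2.6589 \cdot 10^{-5}$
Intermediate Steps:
$U{\left(b \right)} = -563$ ($U{\left(b \right)} = -303 - 260 = -563$)
$V = 38173$ ($V = -418 + 38591 = 38173$)
$\frac{1}{U{\left(k \right)} + V} = \frac{1}{-563 + 38173} = \frac{1}{37610}$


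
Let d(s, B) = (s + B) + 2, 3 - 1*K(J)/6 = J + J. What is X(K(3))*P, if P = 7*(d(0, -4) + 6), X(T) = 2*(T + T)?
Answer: -2016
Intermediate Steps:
K(J) = 18 - 12*J (K(J) = 18 - 6*(J + J) = 18 - 12*J)
X(T) = 4*T (X(T) = 2*(2*T) = 4*T)
d(s, B) = 2 + B + s (d(s, B) = (B + s) + 2 = 2 + B + s)
P = 28 (P = 7*((2 - 4 + 0) + 6) = 7*(-2 + 6) = 7*4 = 28)
X(K(3))*P = (4*(18 - 12*3))*28 = (4*(18 - 36))*28 = (4*(-18))*28 = -72*28 = -2016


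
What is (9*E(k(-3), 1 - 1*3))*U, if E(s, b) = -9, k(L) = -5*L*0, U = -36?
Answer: 2916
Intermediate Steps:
k(L) = 0
(9*E(k(-3), 1 - 1*3))*U = (9*(-9))*(-36) = -81*(-36) = 2916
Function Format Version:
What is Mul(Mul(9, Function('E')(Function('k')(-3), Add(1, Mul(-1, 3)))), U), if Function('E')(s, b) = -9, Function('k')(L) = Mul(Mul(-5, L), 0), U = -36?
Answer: 2916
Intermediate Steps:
Function('k')(L) = 0
Mul(Mul(9, Function('E')(Function('k')(-3), Add(1, Mul(-1, 3)))), U) = Mul(Mul(9, -9), -36) = Mul(-81, -36) = 2916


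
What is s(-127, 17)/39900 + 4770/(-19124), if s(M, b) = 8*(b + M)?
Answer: -739829/2725170 ≈ -0.27148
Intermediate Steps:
s(M, b) = 8*M + 8*b (s(M, b) = 8*(M + b) = 8*M + 8*b)
s(-127, 17)/39900 + 4770/(-19124) = (8*(-127) + 8*17)/39900 + 4770/(-19124) = (-1016 + 136)*(1/39900) + 4770*(-1/19124) = -880*1/39900 - 2385/9562 = -44/1995 - 2385/9562 = -739829/2725170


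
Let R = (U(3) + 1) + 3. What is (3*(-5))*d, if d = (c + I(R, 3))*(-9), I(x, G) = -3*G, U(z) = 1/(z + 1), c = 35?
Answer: 3510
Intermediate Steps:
U(z) = 1/(1 + z)
R = 17/4 (R = (1/(1 + 3) + 1) + 3 = (1/4 + 1) + 3 = 5/4 + 3 = 17/4 ≈ 4.2500)
d = -234 (d = (35 - 3*3)*(-9) = (35 - 9)*(-9) = 26*(-9) = -234)
(3*(-5))*d = (3*(-5))*(-234) = -15*(-234) = 3510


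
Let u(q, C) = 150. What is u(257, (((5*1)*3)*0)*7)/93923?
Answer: 150/93923 ≈ 0.0015971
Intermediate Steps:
u(257, (((5*1)*3)*0)*7)/93923 = 150/93923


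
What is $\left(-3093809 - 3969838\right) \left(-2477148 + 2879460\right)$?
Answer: $-2841789951864$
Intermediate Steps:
$\left(-3093809 - 3969838\right) \left(-2477148 + 2879460\right) = \left(-7063647\right) 402312 = -2841789951864$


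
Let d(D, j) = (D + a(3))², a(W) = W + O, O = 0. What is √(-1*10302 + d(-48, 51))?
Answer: I*√8277 ≈ 90.978*I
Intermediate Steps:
a(W) = W (a(W) = W + 0 = W)
d(D, j) = (3 + D)² (d(D, j) = (D + 3)² = (3 + D)²)
√(-1*10302 + d(-48, 51)) = √(-1*10302 + (3 - 48)²) = √(-10302 + (-45)²) = √(-10302 + 2025) = √(-8277) = I*√8277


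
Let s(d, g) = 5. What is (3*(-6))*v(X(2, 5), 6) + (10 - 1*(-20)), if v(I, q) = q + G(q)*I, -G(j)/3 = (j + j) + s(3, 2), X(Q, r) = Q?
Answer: 1758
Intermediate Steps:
G(j) = -15 - 6*j (G(j) = -3*((j + j) + 5) = -3*(2*j + 5) = -3*(5 + 2*j) = -15 - 6*j)
v(I, q) = q + I*(-15 - 6*q) (v(I, q) = q + (-15 - 6*q)*I = q + I*(-15 - 6*q))
(3*(-6))*v(X(2, 5), 6) + (10 - 1*(-20)) = (3*(-6))*(6 - 3*2*(5 + 2*6)) + (10 - 1*(-20)) = -18*(6 - 3*2*(5 + 12)) + (10 + 20) = -18*(6 - 3*2*17) + 30 = -18*(6 - 102) + 30 = -18*(-96) + 30 = 1728 + 30 = 1758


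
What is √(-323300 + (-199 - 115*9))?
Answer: I*√324534 ≈ 569.68*I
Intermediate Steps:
√(-323300 + (-199 - 115*9)) = √(-323300 + (-199 - 1035)) = √(-323300 - 1234) = √(-324534) = I*√324534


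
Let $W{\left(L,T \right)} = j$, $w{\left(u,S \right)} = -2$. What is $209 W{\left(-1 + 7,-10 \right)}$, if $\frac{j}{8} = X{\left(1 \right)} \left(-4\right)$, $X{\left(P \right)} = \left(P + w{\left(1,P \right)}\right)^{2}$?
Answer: $-6688$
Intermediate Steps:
$X{\left(P \right)} = \left(-2 + P\right)^{2}$ ($X{\left(P \right)} = \left(P - 2\right)^{2} = \left(-2 + P\right)^{2}$)
$j = -32$ ($j = 8 \left(-2 + 1\right)^{2} \left(-4\right) = 8 \left(-1\right)^{2} \left(-4\right) = 8 \cdot 1 \left(-4\right) = 8 \left(-4\right) = -32$)
$W{\left(L,T \right)} = -32$
$209 W{\left(-1 + 7,-10 \right)} = 209 \left(-32\right) = -6688$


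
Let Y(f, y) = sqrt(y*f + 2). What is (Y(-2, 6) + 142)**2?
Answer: (142 + I*sqrt(10))**2 ≈ 20154.0 + 898.09*I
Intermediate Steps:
Y(f, y) = sqrt(2 + f*y) (Y(f, y) = sqrt(f*y + 2) = sqrt(2 + f*y))
(Y(-2, 6) + 142)**2 = (sqrt(2 - 2*6) + 142)**2 = (sqrt(2 - 12) + 142)**2 = (sqrt(-10) + 142)**2 = (I*sqrt(10) + 142)**2 = (142 + I*sqrt(10))**2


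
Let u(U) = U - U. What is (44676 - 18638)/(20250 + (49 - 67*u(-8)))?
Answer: 26038/20299 ≈ 1.2827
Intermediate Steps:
u(U) = 0
(44676 - 18638)/(20250 + (49 - 67*u(-8))) = (44676 - 18638)/(20250 + (49 - 67*0)) = 26038/(20250 + (49 + 0)) = 26038/(20250 + 49) = 26038/20299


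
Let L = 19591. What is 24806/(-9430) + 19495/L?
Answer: -151068248/92371565 ≈ -1.6354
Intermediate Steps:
24806/(-9430) + 19495/L = 24806/(-9430) + 19495/19591 = 24806*(-1/9430) + 19495*(1/19591) = -12403/4715 + 19495/19591 = -151068248/92371565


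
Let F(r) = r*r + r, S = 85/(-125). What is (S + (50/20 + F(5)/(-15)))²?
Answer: 81/2500 ≈ 0.032400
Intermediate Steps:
S = -17/25 (S = 85*(-1/125) = -17/25 ≈ -0.68000)
F(r) = r + r² (F(r) = r² + r = r + r²)
(S + (50/20 + F(5)/(-15)))² = (-17/25 + (50/20 + (5*(1 + 5))/(-15)))² = (-17/25 + (50*(1/20) + (5*6)*(-1/15)))² = (-17/25 + (5/2 + 30*(-1/15)))² = (-17/25 + (5/2 - 2))² = (-17/25 + ½)² = (-9/50)² = 81/2500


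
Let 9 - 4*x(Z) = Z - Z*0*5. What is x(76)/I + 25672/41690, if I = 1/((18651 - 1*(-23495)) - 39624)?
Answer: -1761105843/41690 ≈ -42243.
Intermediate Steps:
x(Z) = 9/4 - Z/4 (x(Z) = 9/4 - (Z - Z*0*5)/4 = 9/4 - (Z - 0*5)/4 = 9/4 - (Z - 1*0)/4 = 9/4 - (Z + 0)/4 = 9/4 - Z/4)
I = 1/2522 (I = 1/((18651 + 23495) - 39624) = 1/(42146 - 39624) = 1/2522 ≈ 0.00039651)
x(76)/I + 25672/41690 = (9/4 - 1/4*76)/(1/2522) + 25672/41690 = (9/4 - 19)*2522 + 25672*(1/41690) = -67/4*2522 + 12836/20845 = -84487/2 + 12836/20845 = -1761105843/41690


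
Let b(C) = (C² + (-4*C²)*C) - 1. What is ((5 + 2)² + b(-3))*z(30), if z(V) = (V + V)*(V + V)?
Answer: 594000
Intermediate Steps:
z(V) = 4*V² (z(V) = (2*V)*(2*V) = 4*V²)
b(C) = -1 + C² - 4*C³ (b(C) = (C² - 4*C³) - 1 = -1 + C² - 4*C³)
((5 + 2)² + b(-3))*z(30) = ((5 + 2)² + (-1 + (-3)² - 4*(-3)³))*(4*30²) = (7² + (-1 + 9 - 4*(-27)))*(4*900) = (49 + (-1 + 9 + 108))*3600 = (49 + 116)*3600 = 165*3600 = 594000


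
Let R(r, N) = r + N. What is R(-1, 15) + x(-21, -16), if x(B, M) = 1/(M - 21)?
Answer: 517/37 ≈ 13.973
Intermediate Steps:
x(B, M) = 1/(-21 + M)
R(r, N) = N + r
R(-1, 15) + x(-21, -16) = (15 - 1) + 1/(-21 - 16) = 14 + 1/(-37) = 14 - 1/37 = 517/37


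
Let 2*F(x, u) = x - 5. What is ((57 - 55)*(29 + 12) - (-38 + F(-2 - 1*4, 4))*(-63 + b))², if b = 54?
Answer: 383161/4 ≈ 95790.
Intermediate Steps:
F(x, u) = -5/2 + x/2 (F(x, u) = (x - 5)/2 = (-5 + x)/2 = -5/2 + x/2)
((57 - 55)*(29 + 12) - (-38 + F(-2 - 1*4, 4))*(-63 + b))² = ((57 - 55)*(29 + 12) - (-38 + (-5/2 + (-2 - 1*4)/2))*(-63 + 54))² = (2*41 - (-38 + (-5/2 + (-2 - 4)/2))*(-9))² = (82 - (-38 + (-5/2 + (½)*(-6)))*(-9))² = (82 - (-38 + (-5/2 - 3))*(-9))² = (82 - (-38 - 11/2)*(-9))² = (82 - (-87)*(-9)/2)² = (82 - 1*783/2)² = (82 - 783/2)² = (-619/2)² = 383161/4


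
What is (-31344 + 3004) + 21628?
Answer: -6712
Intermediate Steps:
(-31344 + 3004) + 21628 = -28340 + 21628 = -6712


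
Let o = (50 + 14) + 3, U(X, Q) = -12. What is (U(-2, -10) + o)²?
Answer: 3025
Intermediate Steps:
o = 67 (o = 64 + 3 = 67)
(U(-2, -10) + o)² = (-12 + 67)² = 55² = 3025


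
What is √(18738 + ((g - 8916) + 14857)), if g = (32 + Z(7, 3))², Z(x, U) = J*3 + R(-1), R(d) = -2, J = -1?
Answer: 8*√397 ≈ 159.40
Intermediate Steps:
Z(x, U) = -5 (Z(x, U) = -1*3 - 2 = -3 - 2 = -5)
g = 729 (g = (32 - 5)² = 27² = 729)
√(18738 + ((g - 8916) + 14857)) = √(18738 + ((729 - 8916) + 14857)) = √(18738 + (-8187 + 14857)) = √(18738 + 6670) = √25408 = 8*√397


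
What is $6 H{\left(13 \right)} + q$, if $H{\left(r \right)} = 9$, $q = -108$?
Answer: $-54$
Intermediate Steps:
$6 H{\left(13 \right)} + q = 6 \cdot 9 - 108 = 54 - 108 = -54$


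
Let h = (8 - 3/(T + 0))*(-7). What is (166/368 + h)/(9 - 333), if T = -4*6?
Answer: 5191/29808 ≈ 0.17415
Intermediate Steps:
T = -24
h = -455/8 (h = (8 - 3/(-24 + 0))*(-7) = (8 - 3/(-24))*(-7) = (8 - 3*(-1/24))*(-7) = (8 + 1/8)*(-7) = (65/8)*(-7) = -455/8 ≈ -56.875)
(166/368 + h)/(9 - 333) = (166/368 - 455/8)/(9 - 333) = (166*(1/368) - 455/8)/(-324) = (83/184 - 455/8)*(-1/324) = -5191/92*(-1/324) = 5191/29808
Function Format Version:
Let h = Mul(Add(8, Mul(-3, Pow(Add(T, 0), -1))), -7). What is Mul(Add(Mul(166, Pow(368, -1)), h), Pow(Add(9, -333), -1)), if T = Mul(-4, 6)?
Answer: Rational(5191, 29808) ≈ 0.17415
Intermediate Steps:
T = -24
h = Rational(-455, 8) (h = Mul(Add(8, Mul(-3, Pow(Add(-24, 0), -1))), -7) = Mul(Add(8, Mul(-3, Pow(-24, -1))), -7) = Mul(Add(8, Mul(-3, Rational(-1, 24))), -7) = Mul(Add(8, Rational(1, 8)), -7) = Mul(Rational(65, 8), -7) = Rational(-455, 8) ≈ -56.875)
Mul(Add(Mul(166, Pow(368, -1)), h), Pow(Add(9, -333), -1)) = Mul(Add(Mul(166, Pow(368, -1)), Rational(-455, 8)), Pow(Add(9, -333), -1)) = Mul(Add(Mul(166, Rational(1, 368)), Rational(-455, 8)), Pow(-324, -1)) = Mul(Add(Rational(83, 184), Rational(-455, 8)), Rational(-1, 324)) = Mul(Rational(-5191, 92), Rational(-1, 324)) = Rational(5191, 29808)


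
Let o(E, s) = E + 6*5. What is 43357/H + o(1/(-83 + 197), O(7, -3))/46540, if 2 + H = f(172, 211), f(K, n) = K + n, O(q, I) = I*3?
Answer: 25559385369/224602040 ≈ 113.80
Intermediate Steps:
O(q, I) = 3*I
H = 381 (H = -2 + (172 + 211) = -2 + 383 = 381)
o(E, s) = 30 + E (o(E, s) = E + 30 = 30 + E)
43357/H + o(1/(-83 + 197), O(7, -3))/46540 = 43357/381 + (30 + 1/(-83 + 197))/46540 = 43357*(1/381) + (30 + 1/114)*(1/46540) = 43357/381 + (30 + 1/114)*(1/46540) = 43357/381 + (3421/114)*(1/46540) = 43357/381 + 3421/5305560 = 25559385369/224602040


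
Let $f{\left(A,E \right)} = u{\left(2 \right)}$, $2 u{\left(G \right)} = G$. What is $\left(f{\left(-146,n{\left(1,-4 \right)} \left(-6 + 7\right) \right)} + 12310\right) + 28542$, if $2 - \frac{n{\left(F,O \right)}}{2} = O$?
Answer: $40853$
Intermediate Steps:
$u{\left(G \right)} = \frac{G}{2}$
$n{\left(F,O \right)} = 4 - 2 O$
$f{\left(A,E \right)} = 1$ ($f{\left(A,E \right)} = \frac{1}{2} \cdot 2 = 1$)
$\left(f{\left(-146,n{\left(1,-4 \right)} \left(-6 + 7\right) \right)} + 12310\right) + 28542 = \left(1 + 12310\right) + 28542 = 12311 + 28542 = 40853$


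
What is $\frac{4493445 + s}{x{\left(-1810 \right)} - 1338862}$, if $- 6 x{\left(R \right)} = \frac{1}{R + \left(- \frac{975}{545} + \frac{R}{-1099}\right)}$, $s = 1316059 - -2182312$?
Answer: $- \frac{1485373021606800}{248843253437987} \approx -5.9691$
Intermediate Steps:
$s = 3498371$ ($s = 1316059 + 2182312 = 3498371$)
$x{\left(R \right)} = - \frac{1}{6 \left(- \frac{195}{109} + \frac{1098 R}{1099}\right)}$ ($x{\left(R \right)} = - \frac{1}{6 \left(R + \left(- \frac{975}{545} + \frac{R}{-1099}\right)\right)} = - \frac{1}{6 \left(R + \left(\left(-975\right) \frac{1}{545} + R \left(- \frac{1}{1099}\right)\right)\right)} = - \frac{1}{6 \left(R - \left(\frac{195}{109} + \frac{R}{1099}\right)\right)} = - \frac{1}{6 \left(- \frac{195}{109} + \frac{1098 R}{1099}\right)}$)
$\frac{4493445 + s}{x{\left(-1810 \right)} - 1338862} = \frac{4493445 + 3498371}{- \frac{119791}{-1285830 + 718092 \left(-1810\right)} - 1338862} = \frac{7991816}{- \frac{119791}{-1285830 - 1299746520} - 1338862} = \frac{7991816}{- \frac{119791}{-1301032350} - 1338862} = \frac{7991816}{\left(-119791\right) \left(- \frac{1}{1301032350}\right) - 1338862} = \frac{7991816}{\frac{119791}{1301032350} - 1338862} = \frac{7991816}{- \frac{1741902774065909}{1301032350}} = 7991816 \left(- \frac{1301032350}{1741902774065909}\right) = - \frac{1485373021606800}{248843253437987}$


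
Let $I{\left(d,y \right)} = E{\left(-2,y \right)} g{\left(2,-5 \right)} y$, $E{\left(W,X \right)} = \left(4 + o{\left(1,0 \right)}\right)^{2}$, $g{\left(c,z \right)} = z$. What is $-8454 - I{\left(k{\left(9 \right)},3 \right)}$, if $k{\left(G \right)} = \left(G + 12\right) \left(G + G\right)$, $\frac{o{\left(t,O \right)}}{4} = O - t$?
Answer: $-8454$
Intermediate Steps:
$o{\left(t,O \right)} = - 4 t + 4 O$ ($o{\left(t,O \right)} = 4 \left(O - t\right) = - 4 t + 4 O$)
$k{\left(G \right)} = 2 G \left(12 + G\right)$ ($k{\left(G \right)} = \left(12 + G\right) 2 G = 2 G \left(12 + G\right)$)
$E{\left(W,X \right)} = 0$ ($E{\left(W,X \right)} = \left(4 + \left(\left(-4\right) 1 + 4 \cdot 0\right)\right)^{2} = \left(4 + \left(-4 + 0\right)\right)^{2} = \left(4 - 4\right)^{2} = 0^{2} = 0$)
$I{\left(d,y \right)} = 0$ ($I{\left(d,y \right)} = 0 \left(-5\right) y = 0 y = 0$)
$-8454 - I{\left(k{\left(9 \right)},3 \right)} = -8454 - 0 = -8454 + 0 = -8454$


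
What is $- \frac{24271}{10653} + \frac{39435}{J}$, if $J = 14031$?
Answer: $\frac{8839406}{16608027} \approx 0.53224$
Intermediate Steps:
$- \frac{24271}{10653} + \frac{39435}{J} = - \frac{24271}{10653} + \frac{39435}{14031} = \left(-24271\right) \frac{1}{10653} + 39435 \cdot \frac{1}{14031} = - \frac{24271}{10653} + \frac{13145}{4677} = \frac{8839406}{16608027}$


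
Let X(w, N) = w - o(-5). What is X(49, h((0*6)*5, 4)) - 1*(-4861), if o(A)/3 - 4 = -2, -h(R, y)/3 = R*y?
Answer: 4904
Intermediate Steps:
h(R, y) = -3*R*y
o(A) = 6 (o(A) = 12 + 3*(-2) = 12 - 6 = 6)
X(w, N) = -6 + w (X(w, N) = w - 1*6 = w - 6 = -6 + w)
X(49, h((0*6)*5, 4)) - 1*(-4861) = (-6 + 49) - 1*(-4861) = 43 + 4861 = 4904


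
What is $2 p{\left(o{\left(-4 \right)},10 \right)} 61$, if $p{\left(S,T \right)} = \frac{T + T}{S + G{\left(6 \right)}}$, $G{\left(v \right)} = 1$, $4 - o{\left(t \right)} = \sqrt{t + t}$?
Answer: $\frac{12200}{33} + \frac{4880 i \sqrt{2}}{33} \approx 369.7 + 209.13 i$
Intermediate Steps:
$o{\left(t \right)} = 4 - \sqrt{2} \sqrt{t}$ ($o{\left(t \right)} = 4 - \sqrt{t + t} = 4 - \sqrt{2 t} = 4 - \sqrt{2} \sqrt{t}$)
$p{\left(S,T \right)} = \frac{2 T}{1 + S}$ ($p{\left(S,T \right)} = \frac{T + T}{S + 1} = \frac{2 T}{1 + S}$)
$2 p{\left(o{\left(-4 \right)},10 \right)} 61 = 2 \cdot 2 \cdot 10 \frac{1}{1 + \left(4 - \sqrt{2} \sqrt{-4}\right)} 61 = 2 \cdot 2 \cdot 10 \frac{1}{1 + \left(4 - \sqrt{2} \cdot 2 i\right)} 61 = 2 \cdot 2 \cdot 10 \frac{1}{1 + \left(4 - 2 i \sqrt{2}\right)} 61 = 2 \cdot 2 \cdot 10 \frac{1}{5 - 2 i \sqrt{2}} \cdot 61 = 2 \frac{20}{5 - 2 i \sqrt{2}} \cdot 61 = \frac{40}{5 - 2 i \sqrt{2}} \cdot 61 = \frac{2440}{5 - 2 i \sqrt{2}}$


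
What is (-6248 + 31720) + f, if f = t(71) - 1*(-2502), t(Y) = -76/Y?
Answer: 1986078/71 ≈ 27973.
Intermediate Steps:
f = 177566/71 (f = -76/71 - 1*(-2502) = -76*1/71 + 2502 = -76/71 + 2502 = 177566/71 ≈ 2500.9)
(-6248 + 31720) + f = (-6248 + 31720) + 177566/71 = 25472 + 177566/71 = 1986078/71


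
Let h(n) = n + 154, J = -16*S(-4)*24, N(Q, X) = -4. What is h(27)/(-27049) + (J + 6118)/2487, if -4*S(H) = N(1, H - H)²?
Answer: 206582899/67270863 ≈ 3.0709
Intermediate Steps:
S(H) = -4 (S(H) = -¼*(-4)² = -¼*16 = -4)
J = 1536 (J = -16*(-4)*24 = 64*24 = 1536)
h(n) = 154 + n
h(27)/(-27049) + (J + 6118)/2487 = (154 + 27)/(-27049) + (1536 + 6118)/2487 = 181*(-1/27049) + 7654*(1/2487) = -181/27049 + 7654/2487 = 206582899/67270863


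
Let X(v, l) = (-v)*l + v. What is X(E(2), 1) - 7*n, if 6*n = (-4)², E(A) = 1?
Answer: -56/3 ≈ -18.667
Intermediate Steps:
X(v, l) = v - l*v (X(v, l) = -l*v + v = v - l*v)
n = 8/3 (n = (⅙)*(-4)² = (⅙)*16 = 8/3 ≈ 2.6667)
X(E(2), 1) - 7*n = 1*(1 - 1*1) - 7*8/3 = 1*(1 - 1) - 56/3 = 1*0 - 56/3 = 0 - 56/3 = -56/3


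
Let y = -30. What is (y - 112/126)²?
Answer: 77284/81 ≈ 954.12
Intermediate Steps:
(y - 112/126)² = (-30 - 112/126)² = (-30 - 112*1/126)² = (-30 - 8/9)² = (-278/9)² = 77284/81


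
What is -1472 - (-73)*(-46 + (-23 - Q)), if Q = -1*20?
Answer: -5049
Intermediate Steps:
Q = -20
-1472 - (-73)*(-46 + (-23 - Q)) = -1472 - (-73)*(-46 + (-23 - 1*(-20))) = -1472 - (-73)*(-46 + (-23 + 20)) = -1472 - (-73)*(-46 - 3) = -1472 - (-73)*(-49) = -1472 - 1*3577 = -1472 - 3577 = -5049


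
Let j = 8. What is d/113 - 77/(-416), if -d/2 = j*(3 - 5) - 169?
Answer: 162621/47008 ≈ 3.4594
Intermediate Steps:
d = 370 (d = -2*(8*(3 - 5) - 169) = -2*(8*(-2) - 169) = -2*(-16 - 169) = -2*(-185) = 370)
d/113 - 77/(-416) = 370/113 - 77/(-416) = 370*(1/113) - 77*(-1/416) = 370/113 + 77/416 = 162621/47008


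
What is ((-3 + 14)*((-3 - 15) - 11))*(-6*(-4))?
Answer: -7656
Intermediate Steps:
((-3 + 14)*((-3 - 15) - 11))*(-6*(-4)) = (11*(-18 - 11))*24 = (11*(-29))*24 = -319*24 = -7656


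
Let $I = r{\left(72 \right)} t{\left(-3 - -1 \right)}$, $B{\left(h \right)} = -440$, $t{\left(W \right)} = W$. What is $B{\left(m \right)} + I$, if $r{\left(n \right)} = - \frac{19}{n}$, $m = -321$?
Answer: $- \frac{15821}{36} \approx -439.47$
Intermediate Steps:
$I = \frac{19}{36}$ ($I = - \frac{19}{72} \left(-3 - -1\right) = \left(-19\right) \frac{1}{72} \left(-3 + 1\right) = \left(- \frac{19}{72}\right) \left(-2\right) = \frac{19}{36} \approx 0.52778$)
$B{\left(m \right)} + I = -440 + \frac{19}{36} = - \frac{15821}{36}$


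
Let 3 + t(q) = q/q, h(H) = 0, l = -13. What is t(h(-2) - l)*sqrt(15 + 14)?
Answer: -2*sqrt(29) ≈ -10.770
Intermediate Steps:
t(q) = -2 (t(q) = -3 + q/q = -3 + 1 = -2)
t(h(-2) - l)*sqrt(15 + 14) = -2*sqrt(15 + 14) = -2*sqrt(29)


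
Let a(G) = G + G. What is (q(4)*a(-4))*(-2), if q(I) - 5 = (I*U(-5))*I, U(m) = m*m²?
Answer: -31920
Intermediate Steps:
a(G) = 2*G
U(m) = m³
q(I) = 5 - 125*I² (q(I) = 5 + (I*(-5)³)*I = 5 + (I*(-125))*I = 5 + (-125*I)*I = 5 - 125*I²)
(q(4)*a(-4))*(-2) = ((5 - 125*4²)*(2*(-4)))*(-2) = ((5 - 125*16)*(-8))*(-2) = ((5 - 2000)*(-8))*(-2) = -1995*(-8)*(-2) = 15960*(-2) = -31920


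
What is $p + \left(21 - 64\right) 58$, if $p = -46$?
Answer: $-2540$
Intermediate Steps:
$p + \left(21 - 64\right) 58 = -46 + \left(21 - 64\right) 58 = -46 - 2494 = -2540$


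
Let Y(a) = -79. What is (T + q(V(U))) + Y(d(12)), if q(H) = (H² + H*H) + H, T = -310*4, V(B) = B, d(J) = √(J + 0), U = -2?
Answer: -1313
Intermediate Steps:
d(J) = √J
T = -1240
q(H) = H + 2*H² (q(H) = (H² + H²) + H = 2*H² + H = H + 2*H²)
(T + q(V(U))) + Y(d(12)) = (-1240 - 2*(1 + 2*(-2))) - 79 = (-1240 - 2*(1 - 4)) - 79 = (-1240 - 2*(-3)) - 79 = (-1240 + 6) - 79 = -1234 - 79 = -1313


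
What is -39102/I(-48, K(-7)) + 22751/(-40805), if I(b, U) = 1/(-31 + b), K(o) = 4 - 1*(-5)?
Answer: 126048988939/40805 ≈ 3.0891e+6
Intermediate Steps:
K(o) = 9 (K(o) = 4 + 5 = 9)
-39102/I(-48, K(-7)) + 22751/(-40805) = -39102/(1/(-31 - 48)) + 22751/(-40805) = -39102/(1/(-79)) + 22751*(-1/40805) = -39102/(-1/79) - 22751/40805 = -39102*(-79) - 22751/40805 = 3089058 - 22751/40805 = 126048988939/40805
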